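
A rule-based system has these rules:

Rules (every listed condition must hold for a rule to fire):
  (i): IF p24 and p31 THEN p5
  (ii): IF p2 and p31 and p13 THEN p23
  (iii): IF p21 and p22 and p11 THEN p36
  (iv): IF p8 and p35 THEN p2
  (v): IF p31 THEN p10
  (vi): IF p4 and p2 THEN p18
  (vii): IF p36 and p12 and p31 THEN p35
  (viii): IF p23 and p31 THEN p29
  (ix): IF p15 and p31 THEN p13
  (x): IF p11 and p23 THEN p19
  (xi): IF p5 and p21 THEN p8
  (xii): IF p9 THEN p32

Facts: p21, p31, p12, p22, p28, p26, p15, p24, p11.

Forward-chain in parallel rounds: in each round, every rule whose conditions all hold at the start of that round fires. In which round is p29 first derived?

Round 1 fires (i), (iii), (v), (ix), giving p5, p36, p10, p13.
Round 2 fires (vii), (xi), giving p35, p8.
Round 3 fires (iv), giving p2.
Round 4 fires (ii), giving p23.
Round 5 fires (viii), (x), giving p29, p19.
p29 first appears in round 5.

5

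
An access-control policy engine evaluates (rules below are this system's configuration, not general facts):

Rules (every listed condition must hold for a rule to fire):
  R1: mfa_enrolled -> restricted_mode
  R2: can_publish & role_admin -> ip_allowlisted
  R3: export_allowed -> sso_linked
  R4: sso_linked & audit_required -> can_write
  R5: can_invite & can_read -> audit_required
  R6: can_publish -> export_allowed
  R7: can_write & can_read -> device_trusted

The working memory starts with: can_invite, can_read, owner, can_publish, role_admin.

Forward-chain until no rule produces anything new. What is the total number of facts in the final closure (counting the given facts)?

Round 1: R2 [can_publish & role_admin -> ip_allowlisted]; R5 [can_invite & can_read -> audit_required]; R6 [can_publish -> export_allowed]. New: ip_allowlisted, audit_required, export_allowed.
Round 2: R3 [export_allowed -> sso_linked]. New: sso_linked.
Round 3: R4 [sso_linked & audit_required -> can_write]. New: can_write.
Round 4: R7 [can_write & can_read -> device_trusted]. New: device_trusted.
Closure: {audit_required, can_invite, can_publish, can_read, can_write, device_trusted, export_allowed, ip_allowlisted, owner, role_admin, sso_linked} — 11 facts.

11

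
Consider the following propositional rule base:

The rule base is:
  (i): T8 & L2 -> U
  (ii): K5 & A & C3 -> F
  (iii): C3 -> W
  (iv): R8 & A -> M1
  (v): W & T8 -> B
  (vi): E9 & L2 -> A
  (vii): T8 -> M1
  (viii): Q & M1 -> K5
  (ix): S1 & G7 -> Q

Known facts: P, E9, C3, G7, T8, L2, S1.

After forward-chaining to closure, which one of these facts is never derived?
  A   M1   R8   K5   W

Round 1: (i) [T8 & L2 -> U]; (iii) [C3 -> W]; (vi) [E9 & L2 -> A]; (vii) [T8 -> M1]; (ix) [S1 & G7 -> Q]. New: U, W, A, M1, Q.
Round 2: (v) [W & T8 -> B]; (viii) [Q & M1 -> K5]. New: B, K5.
Round 3: (ii) [K5 & A & C3 -> F]. New: F.
Derived: M1 (round 1), K5 (round 2), A (round 1), W (round 1). R8 never appears in any round.

R8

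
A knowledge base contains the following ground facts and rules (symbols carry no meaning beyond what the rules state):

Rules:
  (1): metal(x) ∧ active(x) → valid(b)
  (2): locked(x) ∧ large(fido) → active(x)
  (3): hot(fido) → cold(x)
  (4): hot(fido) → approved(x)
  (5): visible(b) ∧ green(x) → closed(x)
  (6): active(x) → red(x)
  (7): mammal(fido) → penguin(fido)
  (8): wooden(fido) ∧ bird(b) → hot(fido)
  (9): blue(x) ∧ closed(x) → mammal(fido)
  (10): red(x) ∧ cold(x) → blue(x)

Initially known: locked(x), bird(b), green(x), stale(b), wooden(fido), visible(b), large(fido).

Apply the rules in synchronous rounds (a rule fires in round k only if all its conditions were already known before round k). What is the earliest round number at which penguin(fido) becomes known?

5

Round 1: (2) [locked(x) ∧ large(fido) → active(x)]; (5) [visible(b) ∧ green(x) → closed(x)]; (8) [wooden(fido) ∧ bird(b) → hot(fido)]. Adds active(x), closed(x), hot(fido).
Round 2: (3) [hot(fido) → cold(x)]; (4) [hot(fido) → approved(x)]; (6) [active(x) → red(x)]. Adds cold(x), approved(x), red(x).
Round 3: (10) [red(x) ∧ cold(x) → blue(x)]. Adds blue(x).
Round 4: (9) [blue(x) ∧ closed(x) → mammal(fido)]. Adds mammal(fido).
Round 5: (7) [mammal(fido) → penguin(fido)]. Adds penguin(fido).
penguin(fido) first appears in round 5.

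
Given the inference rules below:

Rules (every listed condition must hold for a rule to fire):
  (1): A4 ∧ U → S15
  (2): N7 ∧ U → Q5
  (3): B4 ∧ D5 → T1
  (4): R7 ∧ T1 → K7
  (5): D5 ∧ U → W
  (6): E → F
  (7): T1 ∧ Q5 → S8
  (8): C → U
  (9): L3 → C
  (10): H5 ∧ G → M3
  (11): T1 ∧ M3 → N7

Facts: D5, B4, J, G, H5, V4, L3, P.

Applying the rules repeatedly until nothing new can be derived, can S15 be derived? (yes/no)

no

Round 1: (3) [B4 ∧ D5 → T1]; (9) [L3 → C]; (10) [H5 ∧ G → M3]. New: T1, C, M3.
Round 2: (8) [C → U]; (11) [T1 ∧ M3 → N7]. New: U, N7.
Round 3: (2) [N7 ∧ U → Q5]; (5) [D5 ∧ U → W]. New: Q5, W.
Round 4: (7) [T1 ∧ Q5 → S8]. New: S8.
Fixed point reached. S15 is concluded only by (1); (1) needs A4 (never derived).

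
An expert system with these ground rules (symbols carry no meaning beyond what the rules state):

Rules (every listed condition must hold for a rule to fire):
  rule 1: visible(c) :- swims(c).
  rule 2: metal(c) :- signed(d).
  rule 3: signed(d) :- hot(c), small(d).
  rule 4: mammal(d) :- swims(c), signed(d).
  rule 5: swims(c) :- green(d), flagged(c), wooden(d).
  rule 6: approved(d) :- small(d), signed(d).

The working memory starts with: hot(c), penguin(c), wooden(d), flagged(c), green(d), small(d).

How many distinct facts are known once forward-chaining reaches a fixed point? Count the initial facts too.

12

Round 1 — rule 3, rule 5, derive signed(d), swims(c).
Round 2 — rule 1, rule 2, rule 4, rule 6, derive visible(c), metal(c), mammal(d), approved(d).
Closure: {approved(d), flagged(c), green(d), hot(c), mammal(d), metal(c), penguin(c), signed(d), small(d), swims(c), visible(c), wooden(d)} — 12 facts.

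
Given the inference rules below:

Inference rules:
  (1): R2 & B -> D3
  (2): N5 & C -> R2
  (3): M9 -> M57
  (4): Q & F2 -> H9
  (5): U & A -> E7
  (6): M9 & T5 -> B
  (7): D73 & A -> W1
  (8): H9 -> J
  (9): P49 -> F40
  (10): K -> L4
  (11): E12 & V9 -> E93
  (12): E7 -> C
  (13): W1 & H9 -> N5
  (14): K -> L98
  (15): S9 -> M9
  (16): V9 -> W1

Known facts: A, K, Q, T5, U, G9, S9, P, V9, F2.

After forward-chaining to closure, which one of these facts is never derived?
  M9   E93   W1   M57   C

Round 1: (4) [Q & F2 -> H9]; (5) [U & A -> E7]; (10) [K -> L4]; (14) [K -> L98]; (15) [S9 -> M9]; (16) [V9 -> W1]. New: H9, E7, L4, L98, M9, W1.
Round 2: (3) [M9 -> M57]; (6) [M9 & T5 -> B]; (8) [H9 -> J]; (12) [E7 -> C]; (13) [W1 & H9 -> N5]. New: M57, B, J, C, N5.
Round 3: (2) [N5 & C -> R2]. New: R2.
Round 4: (1) [R2 & B -> D3]. New: D3.
Derived: C (round 2), W1 (round 1), M57 (round 2), M9 (round 1). E93 never appears in any round.

E93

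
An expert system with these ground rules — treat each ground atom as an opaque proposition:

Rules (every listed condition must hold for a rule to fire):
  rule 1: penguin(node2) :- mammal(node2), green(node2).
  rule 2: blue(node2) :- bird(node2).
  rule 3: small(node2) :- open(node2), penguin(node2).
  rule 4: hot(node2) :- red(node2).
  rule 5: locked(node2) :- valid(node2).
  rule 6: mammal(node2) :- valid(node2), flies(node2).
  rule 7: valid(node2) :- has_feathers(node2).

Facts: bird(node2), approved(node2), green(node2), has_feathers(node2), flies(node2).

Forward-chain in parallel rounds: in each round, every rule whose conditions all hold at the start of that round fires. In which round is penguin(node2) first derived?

3

Round 1 — rule 2, rule 7, derive blue(node2), valid(node2).
Round 2 — rule 5, rule 6, derive locked(node2), mammal(node2).
Round 3 — rule 1, derive penguin(node2).
penguin(node2) first appears in round 3.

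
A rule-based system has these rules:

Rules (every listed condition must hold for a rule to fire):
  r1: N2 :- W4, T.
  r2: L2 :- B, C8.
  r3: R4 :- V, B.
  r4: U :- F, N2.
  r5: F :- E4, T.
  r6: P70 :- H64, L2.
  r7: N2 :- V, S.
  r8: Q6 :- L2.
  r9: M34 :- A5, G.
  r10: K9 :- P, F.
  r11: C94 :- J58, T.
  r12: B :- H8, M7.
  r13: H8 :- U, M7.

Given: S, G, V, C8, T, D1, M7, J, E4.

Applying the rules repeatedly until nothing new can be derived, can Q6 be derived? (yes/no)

Round 1: r5 [F :- E4, T.]; r7 [N2 :- V, S.]. Adds F, N2.
Round 2: r4 [U :- F, N2.]. Adds U.
Round 3: r13 [H8 :- U, M7.]. Adds H8.
Round 4: r12 [B :- H8, M7.]. Adds B.
Round 5: r2 [L2 :- B, C8.]; r3 [R4 :- V, B.]. Adds L2, R4.
Round 6: r8 [Q6 :- L2.]. Adds Q6.
Q6 appears in round 6, so it is derivable.

yes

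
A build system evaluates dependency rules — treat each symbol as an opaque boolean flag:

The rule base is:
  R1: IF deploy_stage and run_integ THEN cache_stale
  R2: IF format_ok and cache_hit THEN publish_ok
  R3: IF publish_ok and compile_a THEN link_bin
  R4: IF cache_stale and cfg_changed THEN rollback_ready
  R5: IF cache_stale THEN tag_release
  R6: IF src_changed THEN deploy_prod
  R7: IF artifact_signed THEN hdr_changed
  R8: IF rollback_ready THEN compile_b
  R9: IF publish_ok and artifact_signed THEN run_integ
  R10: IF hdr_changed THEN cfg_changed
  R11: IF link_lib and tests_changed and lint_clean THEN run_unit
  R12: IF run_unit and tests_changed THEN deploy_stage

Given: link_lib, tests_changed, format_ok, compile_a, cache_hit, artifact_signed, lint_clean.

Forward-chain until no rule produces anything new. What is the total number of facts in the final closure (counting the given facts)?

18

Round 1: R2 [IF format_ok and cache_hit THEN publish_ok]; R7 [IF artifact_signed THEN hdr_changed]; R11 [IF link_lib and tests_changed and lint_clean THEN run_unit]. Adds publish_ok, hdr_changed, run_unit.
Round 2: R3 [IF publish_ok and compile_a THEN link_bin]; R9 [IF publish_ok and artifact_signed THEN run_integ]; R10 [IF hdr_changed THEN cfg_changed]; R12 [IF run_unit and tests_changed THEN deploy_stage]. Adds link_bin, run_integ, cfg_changed, deploy_stage.
Round 3: R1 [IF deploy_stage and run_integ THEN cache_stale]. Adds cache_stale.
Round 4: R4 [IF cache_stale and cfg_changed THEN rollback_ready]; R5 [IF cache_stale THEN tag_release]. Adds rollback_ready, tag_release.
Round 5: R8 [IF rollback_ready THEN compile_b]. Adds compile_b.
Closure: {artifact_signed, cache_hit, cache_stale, cfg_changed, compile_a, compile_b, deploy_stage, format_ok, hdr_changed, link_bin, link_lib, lint_clean, publish_ok, rollback_ready, run_integ, run_unit, tag_release, tests_changed} — 18 facts.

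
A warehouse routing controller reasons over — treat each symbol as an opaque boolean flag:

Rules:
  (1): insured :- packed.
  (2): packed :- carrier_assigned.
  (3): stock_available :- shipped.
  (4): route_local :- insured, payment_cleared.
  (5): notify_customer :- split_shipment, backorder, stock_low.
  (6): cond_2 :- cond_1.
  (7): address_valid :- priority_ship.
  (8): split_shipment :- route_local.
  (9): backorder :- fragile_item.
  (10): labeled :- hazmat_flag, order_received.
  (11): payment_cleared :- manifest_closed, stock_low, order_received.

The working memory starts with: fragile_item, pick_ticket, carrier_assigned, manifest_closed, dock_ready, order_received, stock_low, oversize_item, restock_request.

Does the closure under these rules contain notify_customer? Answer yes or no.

Round 1 — (2), (9), (11), derive packed, backorder, payment_cleared.
Round 2 — (1), derive insured.
Round 3 — (4), derive route_local.
Round 4 — (8), derive split_shipment.
Round 5 — (5), derive notify_customer.
notify_customer appears in round 5, so it is derivable.

yes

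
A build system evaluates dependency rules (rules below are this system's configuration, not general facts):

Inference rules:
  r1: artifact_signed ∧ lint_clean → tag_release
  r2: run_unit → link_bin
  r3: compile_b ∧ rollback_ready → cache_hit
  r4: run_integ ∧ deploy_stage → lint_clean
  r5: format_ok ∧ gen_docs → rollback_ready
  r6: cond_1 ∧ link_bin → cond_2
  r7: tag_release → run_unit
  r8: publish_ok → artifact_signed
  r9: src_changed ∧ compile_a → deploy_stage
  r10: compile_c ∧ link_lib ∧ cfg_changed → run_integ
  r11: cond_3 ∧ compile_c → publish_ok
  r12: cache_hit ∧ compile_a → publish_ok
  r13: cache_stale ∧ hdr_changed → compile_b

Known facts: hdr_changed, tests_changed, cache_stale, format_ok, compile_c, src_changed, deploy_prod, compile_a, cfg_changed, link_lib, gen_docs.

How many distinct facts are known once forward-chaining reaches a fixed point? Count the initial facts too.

22

Round 1 — r5, r9, r10, r13, derive rollback_ready, deploy_stage, run_integ, compile_b.
Round 2 — r3, r4, derive cache_hit, lint_clean.
Round 3 — r12, derive publish_ok.
Round 4 — r8, derive artifact_signed.
Round 5 — r1, derive tag_release.
Round 6 — r7, derive run_unit.
Round 7 — r2, derive link_bin.
Closure: {artifact_signed, cache_hit, cache_stale, cfg_changed, compile_a, compile_b, compile_c, deploy_prod, deploy_stage, format_ok, gen_docs, hdr_changed, link_bin, link_lib, lint_clean, publish_ok, rollback_ready, run_integ, run_unit, src_changed, tag_release, tests_changed} — 22 facts.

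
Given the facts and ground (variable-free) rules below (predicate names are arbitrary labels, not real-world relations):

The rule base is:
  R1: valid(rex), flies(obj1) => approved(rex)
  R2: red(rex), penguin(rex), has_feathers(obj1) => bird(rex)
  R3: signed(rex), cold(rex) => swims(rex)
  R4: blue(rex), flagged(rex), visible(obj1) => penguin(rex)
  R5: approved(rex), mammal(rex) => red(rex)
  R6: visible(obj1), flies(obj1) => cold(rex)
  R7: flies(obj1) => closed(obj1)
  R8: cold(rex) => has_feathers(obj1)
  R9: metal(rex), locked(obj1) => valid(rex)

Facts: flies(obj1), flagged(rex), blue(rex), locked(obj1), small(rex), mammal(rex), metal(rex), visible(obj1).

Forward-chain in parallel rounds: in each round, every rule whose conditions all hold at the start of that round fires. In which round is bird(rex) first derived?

4

[1] R4 [blue(rex), flagged(rex), visible(obj1) => penguin(rex)]; R6 [visible(obj1), flies(obj1) => cold(rex)]; R7 [flies(obj1) => closed(obj1)]; R9 [metal(rex), locked(obj1) => valid(rex)]. ⇒ new: penguin(rex), cold(rex), closed(obj1), valid(rex).
[2] R1 [valid(rex), flies(obj1) => approved(rex)]; R8 [cold(rex) => has_feathers(obj1)]. ⇒ new: approved(rex), has_feathers(obj1).
[3] R5 [approved(rex), mammal(rex) => red(rex)]. ⇒ new: red(rex).
[4] R2 [red(rex), penguin(rex), has_feathers(obj1) => bird(rex)]. ⇒ new: bird(rex).
bird(rex) first appears in round 4.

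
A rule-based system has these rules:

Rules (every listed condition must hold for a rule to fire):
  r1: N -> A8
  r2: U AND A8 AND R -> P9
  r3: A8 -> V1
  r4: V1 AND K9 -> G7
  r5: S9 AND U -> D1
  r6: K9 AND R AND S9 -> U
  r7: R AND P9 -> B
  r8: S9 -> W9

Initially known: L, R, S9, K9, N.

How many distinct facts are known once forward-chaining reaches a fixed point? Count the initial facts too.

Round 1: r1 [N -> A8]; r6 [K9 AND R AND S9 -> U]; r8 [S9 -> W9]. New: A8, U, W9.
Round 2: r2 [U AND A8 AND R -> P9]; r3 [A8 -> V1]; r5 [S9 AND U -> D1]. New: P9, V1, D1.
Round 3: r4 [V1 AND K9 -> G7]; r7 [R AND P9 -> B]. New: G7, B.
Closure: {A8, B, D1, G7, K9, L, N, P9, R, S9, U, V1, W9} — 13 facts.

13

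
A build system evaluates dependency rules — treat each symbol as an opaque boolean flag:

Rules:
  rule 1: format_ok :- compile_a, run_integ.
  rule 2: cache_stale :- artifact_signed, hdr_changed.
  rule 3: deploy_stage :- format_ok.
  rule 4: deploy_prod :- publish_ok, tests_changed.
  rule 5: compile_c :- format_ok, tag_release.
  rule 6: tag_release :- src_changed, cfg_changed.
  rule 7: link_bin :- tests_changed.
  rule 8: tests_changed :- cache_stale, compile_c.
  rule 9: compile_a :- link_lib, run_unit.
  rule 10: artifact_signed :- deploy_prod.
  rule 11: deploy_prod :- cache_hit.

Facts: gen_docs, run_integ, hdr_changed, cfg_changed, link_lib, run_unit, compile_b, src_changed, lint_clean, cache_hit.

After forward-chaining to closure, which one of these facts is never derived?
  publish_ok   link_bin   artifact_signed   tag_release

[1] rule 6 [tag_release :- src_changed, cfg_changed.]; rule 9 [compile_a :- link_lib, run_unit.]; rule 11 [deploy_prod :- cache_hit.]. ⇒ new: tag_release, compile_a, deploy_prod.
[2] rule 1 [format_ok :- compile_a, run_integ.]; rule 10 [artifact_signed :- deploy_prod.]. ⇒ new: format_ok, artifact_signed.
[3] rule 2 [cache_stale :- artifact_signed, hdr_changed.]; rule 3 [deploy_stage :- format_ok.]; rule 5 [compile_c :- format_ok, tag_release.]. ⇒ new: cache_stale, deploy_stage, compile_c.
[4] rule 8 [tests_changed :- cache_stale, compile_c.]. ⇒ new: tests_changed.
[5] rule 7 [link_bin :- tests_changed.]. ⇒ new: link_bin.
Derived: link_bin (round 5), artifact_signed (round 2), tag_release (round 1). publish_ok never appears in any round.

publish_ok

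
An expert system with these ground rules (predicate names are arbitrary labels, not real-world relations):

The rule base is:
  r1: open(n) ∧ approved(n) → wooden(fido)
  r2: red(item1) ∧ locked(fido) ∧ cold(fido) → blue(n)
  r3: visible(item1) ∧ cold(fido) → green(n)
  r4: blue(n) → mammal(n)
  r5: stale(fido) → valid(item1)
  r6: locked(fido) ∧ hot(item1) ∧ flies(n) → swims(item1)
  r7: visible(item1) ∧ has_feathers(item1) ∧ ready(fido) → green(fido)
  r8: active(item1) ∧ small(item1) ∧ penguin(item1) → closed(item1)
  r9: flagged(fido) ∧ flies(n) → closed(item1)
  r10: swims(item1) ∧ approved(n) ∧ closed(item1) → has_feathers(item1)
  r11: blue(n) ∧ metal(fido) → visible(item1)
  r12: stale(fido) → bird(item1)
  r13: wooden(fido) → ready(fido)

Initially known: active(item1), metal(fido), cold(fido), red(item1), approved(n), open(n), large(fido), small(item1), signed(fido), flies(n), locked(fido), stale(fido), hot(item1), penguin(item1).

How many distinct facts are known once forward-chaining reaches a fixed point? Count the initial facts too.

Round 1 — r1, r2, r5, r6, r8, r12, derive wooden(fido), blue(n), valid(item1), swims(item1), closed(item1), bird(item1).
Round 2 — r4, r10, r11, r13, derive mammal(n), has_feathers(item1), visible(item1), ready(fido).
Round 3 — r3, r7, derive green(n), green(fido).
Closure: {active(item1), approved(n), bird(item1), blue(n), closed(item1), cold(fido), flies(n), green(fido), green(n), has_feathers(item1), hot(item1), large(fido), locked(fido), mammal(n), metal(fido), open(n), penguin(item1), ready(fido), red(item1), signed(fido), small(item1), stale(fido), swims(item1), valid(item1), visible(item1), wooden(fido)} — 26 facts.

26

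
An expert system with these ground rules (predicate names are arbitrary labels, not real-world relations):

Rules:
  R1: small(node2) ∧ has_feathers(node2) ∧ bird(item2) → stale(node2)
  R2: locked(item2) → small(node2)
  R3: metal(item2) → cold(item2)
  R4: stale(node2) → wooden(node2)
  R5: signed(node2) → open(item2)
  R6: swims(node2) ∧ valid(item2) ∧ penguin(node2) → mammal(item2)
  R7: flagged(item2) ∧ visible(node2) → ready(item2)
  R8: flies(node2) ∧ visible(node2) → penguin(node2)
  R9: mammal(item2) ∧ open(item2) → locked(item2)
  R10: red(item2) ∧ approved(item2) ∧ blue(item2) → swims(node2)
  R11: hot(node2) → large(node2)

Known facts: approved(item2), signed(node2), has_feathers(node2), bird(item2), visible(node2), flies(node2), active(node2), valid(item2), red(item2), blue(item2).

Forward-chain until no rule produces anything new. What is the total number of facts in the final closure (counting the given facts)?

18

Round 1 — R5, R8, R10, derive open(item2), penguin(node2), swims(node2).
Round 2 — R6, derive mammal(item2).
Round 3 — R9, derive locked(item2).
Round 4 — R2, derive small(node2).
Round 5 — R1, derive stale(node2).
Round 6 — R4, derive wooden(node2).
Closure: {active(node2), approved(item2), bird(item2), blue(item2), flies(node2), has_feathers(node2), locked(item2), mammal(item2), open(item2), penguin(node2), red(item2), signed(node2), small(node2), stale(node2), swims(node2), valid(item2), visible(node2), wooden(node2)} — 18 facts.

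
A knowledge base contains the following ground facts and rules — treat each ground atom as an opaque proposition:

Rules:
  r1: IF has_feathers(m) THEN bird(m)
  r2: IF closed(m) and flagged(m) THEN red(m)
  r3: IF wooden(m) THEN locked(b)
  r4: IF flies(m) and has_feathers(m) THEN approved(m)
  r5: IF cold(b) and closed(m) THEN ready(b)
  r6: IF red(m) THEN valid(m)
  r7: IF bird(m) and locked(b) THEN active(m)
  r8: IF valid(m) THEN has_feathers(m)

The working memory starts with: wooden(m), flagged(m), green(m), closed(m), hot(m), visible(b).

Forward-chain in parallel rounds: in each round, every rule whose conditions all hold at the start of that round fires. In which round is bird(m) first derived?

Round 1 fires r2, r3, giving red(m), locked(b).
Round 2 fires r6, giving valid(m).
Round 3 fires r8, giving has_feathers(m).
Round 4 fires r1, giving bird(m).
bird(m) first appears in round 4.

4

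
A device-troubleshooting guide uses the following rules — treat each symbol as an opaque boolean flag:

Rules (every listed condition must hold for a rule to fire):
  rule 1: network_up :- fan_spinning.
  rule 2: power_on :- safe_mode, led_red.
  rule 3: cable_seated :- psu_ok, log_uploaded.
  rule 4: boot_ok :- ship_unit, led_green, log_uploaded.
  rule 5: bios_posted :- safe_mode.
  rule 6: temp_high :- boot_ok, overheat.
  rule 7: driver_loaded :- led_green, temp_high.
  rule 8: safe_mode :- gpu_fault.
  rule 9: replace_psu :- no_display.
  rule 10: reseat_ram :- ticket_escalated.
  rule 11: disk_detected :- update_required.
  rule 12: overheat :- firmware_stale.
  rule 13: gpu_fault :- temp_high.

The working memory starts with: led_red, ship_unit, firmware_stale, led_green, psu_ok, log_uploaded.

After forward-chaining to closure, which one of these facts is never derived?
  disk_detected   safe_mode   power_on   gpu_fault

disk_detected

Round 1: rule 3 [cable_seated :- psu_ok, log_uploaded.]; rule 4 [boot_ok :- ship_unit, led_green, log_uploaded.]; rule 12 [overheat :- firmware_stale.]. New: cable_seated, boot_ok, overheat.
Round 2: rule 6 [temp_high :- boot_ok, overheat.]. New: temp_high.
Round 3: rule 7 [driver_loaded :- led_green, temp_high.]; rule 13 [gpu_fault :- temp_high.]. New: driver_loaded, gpu_fault.
Round 4: rule 8 [safe_mode :- gpu_fault.]. New: safe_mode.
Round 5: rule 2 [power_on :- safe_mode, led_red.]; rule 5 [bios_posted :- safe_mode.]. New: power_on, bios_posted.
Derived: gpu_fault (round 3), power_on (round 5), safe_mode (round 4). disk_detected never appears in any round.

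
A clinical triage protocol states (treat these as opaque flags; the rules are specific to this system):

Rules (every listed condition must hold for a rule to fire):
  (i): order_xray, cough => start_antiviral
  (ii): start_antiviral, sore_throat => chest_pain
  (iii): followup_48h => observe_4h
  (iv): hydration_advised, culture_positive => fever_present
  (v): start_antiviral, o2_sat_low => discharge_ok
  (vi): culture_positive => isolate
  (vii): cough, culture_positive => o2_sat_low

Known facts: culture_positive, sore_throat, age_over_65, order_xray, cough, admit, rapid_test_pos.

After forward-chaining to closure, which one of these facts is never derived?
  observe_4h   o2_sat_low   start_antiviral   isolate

observe_4h

[1] (i) [order_xray, cough => start_antiviral]; (vi) [culture_positive => isolate]; (vii) [cough, culture_positive => o2_sat_low]. ⇒ new: start_antiviral, isolate, o2_sat_low.
[2] (ii) [start_antiviral, sore_throat => chest_pain]; (v) [start_antiviral, o2_sat_low => discharge_ok]. ⇒ new: chest_pain, discharge_ok.
Derived: start_antiviral (round 1), o2_sat_low (round 1), isolate (round 1). observe_4h never appears in any round.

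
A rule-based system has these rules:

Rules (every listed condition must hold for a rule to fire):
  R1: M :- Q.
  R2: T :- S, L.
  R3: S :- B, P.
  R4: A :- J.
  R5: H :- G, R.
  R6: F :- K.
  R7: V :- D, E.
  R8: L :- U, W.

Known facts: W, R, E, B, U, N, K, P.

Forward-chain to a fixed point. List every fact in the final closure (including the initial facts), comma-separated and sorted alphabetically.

[1] R3 [S :- B, P.]; R6 [F :- K.]; R8 [L :- U, W.]. ⇒ new: S, F, L.
[2] R2 [T :- S, L.]. ⇒ new: T.

B, E, F, K, L, N, P, R, S, T, U, W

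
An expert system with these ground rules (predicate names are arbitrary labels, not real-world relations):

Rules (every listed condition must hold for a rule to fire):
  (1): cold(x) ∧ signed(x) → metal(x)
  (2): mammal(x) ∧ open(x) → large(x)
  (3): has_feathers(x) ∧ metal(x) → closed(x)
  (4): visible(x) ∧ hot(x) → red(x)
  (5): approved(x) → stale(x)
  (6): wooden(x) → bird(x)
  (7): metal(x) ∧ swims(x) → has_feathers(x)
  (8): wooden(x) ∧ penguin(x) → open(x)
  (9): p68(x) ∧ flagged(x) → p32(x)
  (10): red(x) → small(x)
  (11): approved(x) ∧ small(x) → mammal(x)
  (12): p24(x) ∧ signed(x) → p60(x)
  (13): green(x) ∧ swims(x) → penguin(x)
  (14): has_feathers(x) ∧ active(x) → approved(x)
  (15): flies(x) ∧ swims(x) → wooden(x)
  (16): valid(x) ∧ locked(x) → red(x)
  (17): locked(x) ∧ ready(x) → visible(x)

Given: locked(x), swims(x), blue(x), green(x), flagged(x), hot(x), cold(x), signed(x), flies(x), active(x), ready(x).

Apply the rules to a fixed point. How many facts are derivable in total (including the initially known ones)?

Round 1: (1) [cold(x) ∧ signed(x) → metal(x)]; (13) [green(x) ∧ swims(x) → penguin(x)]; (15) [flies(x) ∧ swims(x) → wooden(x)]; (17) [locked(x) ∧ ready(x) → visible(x)]. New: metal(x), penguin(x), wooden(x), visible(x).
Round 2: (4) [visible(x) ∧ hot(x) → red(x)]; (6) [wooden(x) → bird(x)]; (7) [metal(x) ∧ swims(x) → has_feathers(x)]; (8) [wooden(x) ∧ penguin(x) → open(x)]. New: red(x), bird(x), has_feathers(x), open(x).
Round 3: (3) [has_feathers(x) ∧ metal(x) → closed(x)]; (10) [red(x) → small(x)]; (14) [has_feathers(x) ∧ active(x) → approved(x)]. New: closed(x), small(x), approved(x).
Round 4: (5) [approved(x) → stale(x)]; (11) [approved(x) ∧ small(x) → mammal(x)]. New: stale(x), mammal(x).
Round 5: (2) [mammal(x) ∧ open(x) → large(x)]. New: large(x).
Closure: {active(x), approved(x), bird(x), blue(x), closed(x), cold(x), flagged(x), flies(x), green(x), has_feathers(x), hot(x), large(x), locked(x), mammal(x), metal(x), open(x), penguin(x), ready(x), red(x), signed(x), small(x), stale(x), swims(x), visible(x), wooden(x)} — 25 facts.

25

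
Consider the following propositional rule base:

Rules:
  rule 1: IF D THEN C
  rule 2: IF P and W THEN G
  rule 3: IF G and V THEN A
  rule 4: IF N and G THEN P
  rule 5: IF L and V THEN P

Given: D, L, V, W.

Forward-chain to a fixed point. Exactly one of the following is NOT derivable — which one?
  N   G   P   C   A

N

[1] rule 1 [IF D THEN C]; rule 5 [IF L and V THEN P]. ⇒ new: C, P.
[2] rule 2 [IF P and W THEN G]. ⇒ new: G.
[3] rule 3 [IF G and V THEN A]. ⇒ new: A.
Derived: G (round 2), P (round 1), C (round 1), A (round 3). N never appears in any round.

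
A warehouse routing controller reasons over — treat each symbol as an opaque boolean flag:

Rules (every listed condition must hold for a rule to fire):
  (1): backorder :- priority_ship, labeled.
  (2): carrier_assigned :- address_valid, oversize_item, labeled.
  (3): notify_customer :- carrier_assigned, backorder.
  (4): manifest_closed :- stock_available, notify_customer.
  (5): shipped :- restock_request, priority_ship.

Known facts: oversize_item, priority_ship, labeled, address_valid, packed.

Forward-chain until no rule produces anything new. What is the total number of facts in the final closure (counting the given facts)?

Round 1: (1) [backorder :- priority_ship, labeled.]; (2) [carrier_assigned :- address_valid, oversize_item, labeled.]. New: backorder, carrier_assigned.
Round 2: (3) [notify_customer :- carrier_assigned, backorder.]. New: notify_customer.
Closure: {address_valid, backorder, carrier_assigned, labeled, notify_customer, oversize_item, packed, priority_ship} — 8 facts.

8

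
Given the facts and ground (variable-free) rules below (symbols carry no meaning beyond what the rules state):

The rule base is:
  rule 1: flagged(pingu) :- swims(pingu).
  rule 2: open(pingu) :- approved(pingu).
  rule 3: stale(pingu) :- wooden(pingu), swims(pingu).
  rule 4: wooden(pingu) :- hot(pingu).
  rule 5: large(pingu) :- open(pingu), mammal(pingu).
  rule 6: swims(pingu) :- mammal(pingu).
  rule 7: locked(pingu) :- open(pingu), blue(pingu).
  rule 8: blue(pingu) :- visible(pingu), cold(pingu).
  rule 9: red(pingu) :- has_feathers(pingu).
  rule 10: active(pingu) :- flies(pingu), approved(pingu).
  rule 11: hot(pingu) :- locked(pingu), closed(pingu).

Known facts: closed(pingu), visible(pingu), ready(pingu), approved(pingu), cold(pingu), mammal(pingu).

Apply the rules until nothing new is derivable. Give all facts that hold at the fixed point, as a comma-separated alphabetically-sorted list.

approved(pingu), blue(pingu), closed(pingu), cold(pingu), flagged(pingu), hot(pingu), large(pingu), locked(pingu), mammal(pingu), open(pingu), ready(pingu), stale(pingu), swims(pingu), visible(pingu), wooden(pingu)

[1] rule 2 [open(pingu) :- approved(pingu).]; rule 6 [swims(pingu) :- mammal(pingu).]; rule 8 [blue(pingu) :- visible(pingu), cold(pingu).]. ⇒ new: open(pingu), swims(pingu), blue(pingu).
[2] rule 1 [flagged(pingu) :- swims(pingu).]; rule 5 [large(pingu) :- open(pingu), mammal(pingu).]; rule 7 [locked(pingu) :- open(pingu), blue(pingu).]. ⇒ new: flagged(pingu), large(pingu), locked(pingu).
[3] rule 11 [hot(pingu) :- locked(pingu), closed(pingu).]. ⇒ new: hot(pingu).
[4] rule 4 [wooden(pingu) :- hot(pingu).]. ⇒ new: wooden(pingu).
[5] rule 3 [stale(pingu) :- wooden(pingu), swims(pingu).]. ⇒ new: stale(pingu).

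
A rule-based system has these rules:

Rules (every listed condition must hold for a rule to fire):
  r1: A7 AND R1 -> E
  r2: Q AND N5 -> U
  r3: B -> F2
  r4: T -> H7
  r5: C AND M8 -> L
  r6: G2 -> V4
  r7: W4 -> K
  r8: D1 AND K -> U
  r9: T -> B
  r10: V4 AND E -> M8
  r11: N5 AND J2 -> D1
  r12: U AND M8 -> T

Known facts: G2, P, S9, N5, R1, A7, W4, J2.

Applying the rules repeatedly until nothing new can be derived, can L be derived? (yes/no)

Round 1: r1 [A7 AND R1 -> E]; r6 [G2 -> V4]; r7 [W4 -> K]; r11 [N5 AND J2 -> D1]. New: E, V4, K, D1.
Round 2: r8 [D1 AND K -> U]; r10 [V4 AND E -> M8]. New: U, M8.
Round 3: r12 [U AND M8 -> T]. New: T.
Round 4: r4 [T -> H7]; r9 [T -> B]. New: H7, B.
Round 5: r3 [B -> F2]. New: F2.
Fixed point reached. L is concluded only by r5; r5 needs C (never derived).

no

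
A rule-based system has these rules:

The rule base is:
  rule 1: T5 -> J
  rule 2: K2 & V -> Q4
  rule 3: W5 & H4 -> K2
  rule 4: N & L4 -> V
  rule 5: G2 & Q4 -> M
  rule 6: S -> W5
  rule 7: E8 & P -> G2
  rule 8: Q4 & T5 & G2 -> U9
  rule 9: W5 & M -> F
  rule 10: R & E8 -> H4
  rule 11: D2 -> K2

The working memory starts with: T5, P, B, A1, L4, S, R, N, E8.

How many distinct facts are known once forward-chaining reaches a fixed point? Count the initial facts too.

19

Round 1 — rule 1, rule 4, rule 6, rule 7, rule 10, derive J, V, W5, G2, H4.
Round 2 — rule 3, derive K2.
Round 3 — rule 2, derive Q4.
Round 4 — rule 5, rule 8, derive M, U9.
Round 5 — rule 9, derive F.
Closure: {A1, B, E8, F, G2, H4, J, K2, L4, M, N, P, Q4, R, S, T5, U9, V, W5} — 19 facts.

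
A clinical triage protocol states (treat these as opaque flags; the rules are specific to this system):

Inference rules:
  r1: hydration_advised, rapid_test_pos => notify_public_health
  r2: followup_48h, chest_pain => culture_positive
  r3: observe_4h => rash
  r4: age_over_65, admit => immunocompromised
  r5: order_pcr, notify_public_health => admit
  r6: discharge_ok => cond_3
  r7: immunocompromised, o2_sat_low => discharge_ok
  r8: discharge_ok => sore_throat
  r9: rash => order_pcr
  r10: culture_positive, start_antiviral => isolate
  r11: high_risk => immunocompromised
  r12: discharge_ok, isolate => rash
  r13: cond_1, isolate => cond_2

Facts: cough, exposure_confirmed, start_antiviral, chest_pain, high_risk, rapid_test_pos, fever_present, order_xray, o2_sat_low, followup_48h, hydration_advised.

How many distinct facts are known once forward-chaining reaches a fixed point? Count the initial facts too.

Round 1: r1 [hydration_advised, rapid_test_pos => notify_public_health]; r2 [followup_48h, chest_pain => culture_positive]; r11 [high_risk => immunocompromised]. New: notify_public_health, culture_positive, immunocompromised.
Round 2: r7 [immunocompromised, o2_sat_low => discharge_ok]; r10 [culture_positive, start_antiviral => isolate]. New: discharge_ok, isolate.
Round 3: r6 [discharge_ok => cond_3]; r8 [discharge_ok => sore_throat]; r12 [discharge_ok, isolate => rash]. New: cond_3, sore_throat, rash.
Round 4: r9 [rash => order_pcr]. New: order_pcr.
Round 5: r5 [order_pcr, notify_public_health => admit]. New: admit.
Closure: {admit, chest_pain, cond_3, cough, culture_positive, discharge_ok, exposure_confirmed, fever_present, followup_48h, high_risk, hydration_advised, immunocompromised, isolate, notify_public_health, o2_sat_low, order_pcr, order_xray, rapid_test_pos, rash, sore_throat, start_antiviral} — 21 facts.

21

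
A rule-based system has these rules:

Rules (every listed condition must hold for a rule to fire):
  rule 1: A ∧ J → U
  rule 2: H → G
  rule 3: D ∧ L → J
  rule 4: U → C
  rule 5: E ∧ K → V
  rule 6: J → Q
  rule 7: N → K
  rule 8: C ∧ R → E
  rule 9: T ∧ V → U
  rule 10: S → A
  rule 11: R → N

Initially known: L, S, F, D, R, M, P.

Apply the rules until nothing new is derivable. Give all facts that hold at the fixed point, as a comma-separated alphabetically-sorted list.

Round 1: rule 3 [D ∧ L → J]; rule 10 [S → A]; rule 11 [R → N]. New: J, A, N.
Round 2: rule 1 [A ∧ J → U]; rule 6 [J → Q]; rule 7 [N → K]. New: U, Q, K.
Round 3: rule 4 [U → C]. New: C.
Round 4: rule 8 [C ∧ R → E]. New: E.
Round 5: rule 5 [E ∧ K → V]. New: V.

A, C, D, E, F, J, K, L, M, N, P, Q, R, S, U, V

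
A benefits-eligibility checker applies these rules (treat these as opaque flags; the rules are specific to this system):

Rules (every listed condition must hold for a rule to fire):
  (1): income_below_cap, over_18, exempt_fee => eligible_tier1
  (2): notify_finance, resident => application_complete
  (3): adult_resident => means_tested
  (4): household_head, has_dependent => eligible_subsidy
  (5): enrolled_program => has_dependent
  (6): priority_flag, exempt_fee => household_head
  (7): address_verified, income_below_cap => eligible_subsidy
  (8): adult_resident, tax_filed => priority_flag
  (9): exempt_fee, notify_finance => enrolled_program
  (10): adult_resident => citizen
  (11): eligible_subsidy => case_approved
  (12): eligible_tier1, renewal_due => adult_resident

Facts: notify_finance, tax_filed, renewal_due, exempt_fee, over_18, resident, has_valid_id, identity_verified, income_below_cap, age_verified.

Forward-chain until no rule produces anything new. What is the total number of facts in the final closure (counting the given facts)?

21

Round 1: (1) [income_below_cap, over_18, exempt_fee => eligible_tier1]; (2) [notify_finance, resident => application_complete]; (9) [exempt_fee, notify_finance => enrolled_program]. New: eligible_tier1, application_complete, enrolled_program.
Round 2: (5) [enrolled_program => has_dependent]; (12) [eligible_tier1, renewal_due => adult_resident]. New: has_dependent, adult_resident.
Round 3: (3) [adult_resident => means_tested]; (8) [adult_resident, tax_filed => priority_flag]; (10) [adult_resident => citizen]. New: means_tested, priority_flag, citizen.
Round 4: (6) [priority_flag, exempt_fee => household_head]. New: household_head.
Round 5: (4) [household_head, has_dependent => eligible_subsidy]. New: eligible_subsidy.
Round 6: (11) [eligible_subsidy => case_approved]. New: case_approved.
Closure: {adult_resident, age_verified, application_complete, case_approved, citizen, eligible_subsidy, eligible_tier1, enrolled_program, exempt_fee, has_dependent, has_valid_id, household_head, identity_verified, income_below_cap, means_tested, notify_finance, over_18, priority_flag, renewal_due, resident, tax_filed} — 21 facts.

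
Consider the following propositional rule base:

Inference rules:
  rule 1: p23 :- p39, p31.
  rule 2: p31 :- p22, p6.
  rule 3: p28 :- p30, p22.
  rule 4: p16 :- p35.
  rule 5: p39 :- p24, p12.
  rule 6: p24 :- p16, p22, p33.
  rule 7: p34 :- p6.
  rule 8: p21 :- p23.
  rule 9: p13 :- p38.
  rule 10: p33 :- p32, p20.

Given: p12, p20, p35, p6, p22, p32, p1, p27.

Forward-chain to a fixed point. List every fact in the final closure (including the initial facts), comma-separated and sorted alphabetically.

p1, p12, p16, p20, p21, p22, p23, p24, p27, p31, p32, p33, p34, p35, p39, p6

Round 1: rule 2 [p31 :- p22, p6.]; rule 4 [p16 :- p35.]; rule 7 [p34 :- p6.]; rule 10 [p33 :- p32, p20.]. Adds p31, p16, p34, p33.
Round 2: rule 6 [p24 :- p16, p22, p33.]. Adds p24.
Round 3: rule 5 [p39 :- p24, p12.]. Adds p39.
Round 4: rule 1 [p23 :- p39, p31.]. Adds p23.
Round 5: rule 8 [p21 :- p23.]. Adds p21.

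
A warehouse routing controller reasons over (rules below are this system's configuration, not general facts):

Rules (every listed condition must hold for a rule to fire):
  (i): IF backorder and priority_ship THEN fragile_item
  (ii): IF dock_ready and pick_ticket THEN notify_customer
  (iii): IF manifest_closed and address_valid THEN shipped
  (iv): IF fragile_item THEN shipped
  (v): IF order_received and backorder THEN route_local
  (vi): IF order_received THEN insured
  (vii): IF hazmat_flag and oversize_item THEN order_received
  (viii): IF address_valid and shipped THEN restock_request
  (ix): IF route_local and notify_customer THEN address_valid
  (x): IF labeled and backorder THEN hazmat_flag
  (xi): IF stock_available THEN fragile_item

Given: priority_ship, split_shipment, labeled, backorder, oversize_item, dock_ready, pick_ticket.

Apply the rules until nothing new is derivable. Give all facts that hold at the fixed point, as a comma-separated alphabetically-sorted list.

[1] (i) [IF backorder and priority_ship THEN fragile_item]; (ii) [IF dock_ready and pick_ticket THEN notify_customer]; (x) [IF labeled and backorder THEN hazmat_flag]. ⇒ new: fragile_item, notify_customer, hazmat_flag.
[2] (iv) [IF fragile_item THEN shipped]; (vii) [IF hazmat_flag and oversize_item THEN order_received]. ⇒ new: shipped, order_received.
[3] (v) [IF order_received and backorder THEN route_local]; (vi) [IF order_received THEN insured]. ⇒ new: route_local, insured.
[4] (ix) [IF route_local and notify_customer THEN address_valid]. ⇒ new: address_valid.
[5] (viii) [IF address_valid and shipped THEN restock_request]. ⇒ new: restock_request.

address_valid, backorder, dock_ready, fragile_item, hazmat_flag, insured, labeled, notify_customer, order_received, oversize_item, pick_ticket, priority_ship, restock_request, route_local, shipped, split_shipment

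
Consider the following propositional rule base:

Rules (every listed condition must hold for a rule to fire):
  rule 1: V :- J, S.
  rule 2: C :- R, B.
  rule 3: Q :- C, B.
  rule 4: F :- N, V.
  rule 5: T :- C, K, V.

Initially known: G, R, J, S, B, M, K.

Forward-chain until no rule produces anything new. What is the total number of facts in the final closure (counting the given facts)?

11

Round 1: rule 1 [V :- J, S.]; rule 2 [C :- R, B.]. Adds V, C.
Round 2: rule 3 [Q :- C, B.]; rule 5 [T :- C, K, V.]. Adds Q, T.
Closure: {B, C, G, J, K, M, Q, R, S, T, V} — 11 facts.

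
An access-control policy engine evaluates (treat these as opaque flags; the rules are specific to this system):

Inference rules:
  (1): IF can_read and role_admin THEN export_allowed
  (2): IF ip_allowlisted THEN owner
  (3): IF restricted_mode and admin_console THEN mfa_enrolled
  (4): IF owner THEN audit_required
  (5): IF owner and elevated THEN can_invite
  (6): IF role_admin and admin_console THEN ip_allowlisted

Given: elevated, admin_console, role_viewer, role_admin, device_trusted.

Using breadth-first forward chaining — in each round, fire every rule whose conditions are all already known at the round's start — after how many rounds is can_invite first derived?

Round 1 fires (6), giving ip_allowlisted.
Round 2 fires (2), giving owner.
Round 3 fires (4), (5), giving audit_required, can_invite.
can_invite first appears in round 3.

3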